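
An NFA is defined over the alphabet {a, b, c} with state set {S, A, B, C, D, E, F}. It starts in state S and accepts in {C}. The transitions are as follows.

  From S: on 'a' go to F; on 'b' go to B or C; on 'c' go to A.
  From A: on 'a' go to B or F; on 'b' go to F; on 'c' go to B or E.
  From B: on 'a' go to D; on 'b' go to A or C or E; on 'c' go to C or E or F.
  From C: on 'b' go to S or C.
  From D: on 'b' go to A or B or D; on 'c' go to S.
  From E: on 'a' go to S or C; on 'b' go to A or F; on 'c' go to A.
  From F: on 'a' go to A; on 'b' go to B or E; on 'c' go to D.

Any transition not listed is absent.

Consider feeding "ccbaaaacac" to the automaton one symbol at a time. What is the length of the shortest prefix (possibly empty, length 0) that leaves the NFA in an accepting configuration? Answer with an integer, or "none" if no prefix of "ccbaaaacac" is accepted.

Start in {S}.
Read 'c': S→{A}; now {A}.
Read 'c': A→{B, E}; now {B, E}.
Read 'b': B→{A, C, E}, E→{A, F}; now {A, C, E, F}.
None of the earlier sets intersect F, but {A, C, E, F} does.

3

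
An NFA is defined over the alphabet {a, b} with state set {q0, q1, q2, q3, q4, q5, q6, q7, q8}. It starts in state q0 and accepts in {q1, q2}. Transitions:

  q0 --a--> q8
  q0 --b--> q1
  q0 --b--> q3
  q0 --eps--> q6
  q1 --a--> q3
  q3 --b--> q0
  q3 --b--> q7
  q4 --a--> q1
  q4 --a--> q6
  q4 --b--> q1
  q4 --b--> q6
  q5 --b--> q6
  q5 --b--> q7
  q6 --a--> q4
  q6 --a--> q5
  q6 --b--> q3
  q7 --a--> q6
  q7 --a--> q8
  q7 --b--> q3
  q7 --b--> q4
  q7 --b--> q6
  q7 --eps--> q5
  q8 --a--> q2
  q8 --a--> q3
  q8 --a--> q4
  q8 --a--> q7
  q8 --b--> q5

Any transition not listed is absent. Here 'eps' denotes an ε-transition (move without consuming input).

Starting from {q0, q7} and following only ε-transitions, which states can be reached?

{q0, q5, q6, q7}

Begin with {q0, q7}.
ε-move q0 → q6; add q6.
ε-move q7 → q5; add q5.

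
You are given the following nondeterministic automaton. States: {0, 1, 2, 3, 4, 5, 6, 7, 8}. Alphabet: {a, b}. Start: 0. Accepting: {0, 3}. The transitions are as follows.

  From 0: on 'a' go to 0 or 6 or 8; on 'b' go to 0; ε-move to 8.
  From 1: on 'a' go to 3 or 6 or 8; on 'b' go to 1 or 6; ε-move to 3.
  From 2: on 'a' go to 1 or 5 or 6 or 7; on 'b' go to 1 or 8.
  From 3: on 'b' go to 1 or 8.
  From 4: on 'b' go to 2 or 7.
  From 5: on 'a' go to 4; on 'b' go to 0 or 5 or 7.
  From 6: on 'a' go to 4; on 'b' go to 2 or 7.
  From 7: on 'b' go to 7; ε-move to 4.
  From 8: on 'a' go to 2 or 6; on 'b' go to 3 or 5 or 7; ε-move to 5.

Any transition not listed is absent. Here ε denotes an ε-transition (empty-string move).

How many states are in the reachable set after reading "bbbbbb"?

9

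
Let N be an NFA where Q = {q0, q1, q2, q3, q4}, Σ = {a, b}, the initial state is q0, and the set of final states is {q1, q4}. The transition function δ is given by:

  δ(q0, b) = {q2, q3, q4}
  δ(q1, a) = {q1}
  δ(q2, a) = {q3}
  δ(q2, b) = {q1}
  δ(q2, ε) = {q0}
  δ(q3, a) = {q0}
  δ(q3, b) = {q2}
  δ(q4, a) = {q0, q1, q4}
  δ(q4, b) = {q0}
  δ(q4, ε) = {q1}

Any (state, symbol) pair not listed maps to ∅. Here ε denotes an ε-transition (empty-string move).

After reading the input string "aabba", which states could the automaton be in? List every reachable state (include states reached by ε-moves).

∅

Start in {q0}.
Read 'a': {q0} → ∅.
The set is empty and remains empty for the remaining 4 symbols.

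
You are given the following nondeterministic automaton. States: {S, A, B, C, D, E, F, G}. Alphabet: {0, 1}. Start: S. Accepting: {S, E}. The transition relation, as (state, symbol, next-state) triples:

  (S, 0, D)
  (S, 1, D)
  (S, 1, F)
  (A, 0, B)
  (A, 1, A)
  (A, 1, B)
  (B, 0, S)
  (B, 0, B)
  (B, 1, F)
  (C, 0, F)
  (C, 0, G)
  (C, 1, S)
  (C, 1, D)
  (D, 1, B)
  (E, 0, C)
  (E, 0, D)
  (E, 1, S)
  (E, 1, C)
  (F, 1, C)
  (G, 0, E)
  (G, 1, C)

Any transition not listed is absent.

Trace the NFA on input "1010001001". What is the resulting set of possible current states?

Start in {S}.
Read '1': S→{D, F}; now {D, F}.
Read '0': D→∅, F→∅; now ∅.
The set is empty and remains empty for the remaining 8 symbols.

∅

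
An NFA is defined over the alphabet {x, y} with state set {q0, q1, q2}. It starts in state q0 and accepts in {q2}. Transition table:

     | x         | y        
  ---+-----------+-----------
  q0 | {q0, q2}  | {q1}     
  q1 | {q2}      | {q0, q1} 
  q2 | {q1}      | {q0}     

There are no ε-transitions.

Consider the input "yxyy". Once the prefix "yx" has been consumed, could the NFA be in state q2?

Yes

Start in {q0}.
Read 'y': {q0} → {q1}.
Read 'x': {q1} → {q2}.
State q2 is in {q2}.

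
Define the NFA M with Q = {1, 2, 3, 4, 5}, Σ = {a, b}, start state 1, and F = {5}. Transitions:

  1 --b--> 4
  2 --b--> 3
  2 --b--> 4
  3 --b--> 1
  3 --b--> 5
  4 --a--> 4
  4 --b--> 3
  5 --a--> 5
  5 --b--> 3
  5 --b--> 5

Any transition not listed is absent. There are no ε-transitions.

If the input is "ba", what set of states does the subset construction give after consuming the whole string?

{4}

Start in {1}.
Read 'b': 1→{4}; now {4}.
Read 'a': 4→{4}; now {4}.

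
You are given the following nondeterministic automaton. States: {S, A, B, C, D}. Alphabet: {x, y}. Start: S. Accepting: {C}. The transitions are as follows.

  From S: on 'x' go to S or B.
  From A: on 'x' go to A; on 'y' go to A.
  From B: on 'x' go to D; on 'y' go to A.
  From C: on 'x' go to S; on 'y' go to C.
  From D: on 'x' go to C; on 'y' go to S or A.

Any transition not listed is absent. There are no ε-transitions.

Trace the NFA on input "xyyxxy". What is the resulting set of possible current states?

Start in {S}.
Read 'x': S→{S, B}; now {S, B}.
Read 'y': S→∅, B→{A}; now {A}.
Read 'y': A→{A}; now {A}.
Read 'x': A→{A}; now {A}.
Read 'x': A→{A}; now {A}.
Read 'y': A→{A}; now {A}.

{A}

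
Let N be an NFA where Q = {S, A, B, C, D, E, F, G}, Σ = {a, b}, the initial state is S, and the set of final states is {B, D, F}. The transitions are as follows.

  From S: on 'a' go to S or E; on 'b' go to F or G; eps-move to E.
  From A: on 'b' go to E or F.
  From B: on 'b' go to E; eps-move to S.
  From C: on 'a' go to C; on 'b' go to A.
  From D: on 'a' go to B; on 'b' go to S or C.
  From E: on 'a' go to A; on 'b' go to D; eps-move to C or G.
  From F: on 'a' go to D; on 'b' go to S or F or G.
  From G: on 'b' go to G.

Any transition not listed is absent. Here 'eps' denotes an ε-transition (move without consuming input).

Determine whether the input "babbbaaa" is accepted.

No

Start: ε-closure({S}) = {S, C, E, G}.
Read 'b': S→{F, G}, C→{A}, E→{D}, G→{G}; now {A, D, F, G}.
Read 'a': A→∅, D→{B}, F→{D}, G→∅; union {B, D}; ε-closure = {S, B, C, D, E, G}.
Read 'b': S→{F, G}, B→{E}, C→{A}, D→{S, C}, E→{D}, G→{G}; now {S, A, C, D, E, F, G}.
Read 'b': S→{F, G}, A→{E, F}, C→{A}, D→{S, C}, E→{D}, F→{S, F, G}, G→{G}; now {S, A, C, D, E, F, G}.
Read 'b': S→{F, G}, A→{E, F}, C→{A}, D→{S, C}, E→{D}, F→{S, F, G}, G→{G}; now {S, A, C, D, E, F, G}.
Read 'a': S→{S, E}, A→∅, C→{C}, D→{B}, E→{A}, F→{D}, G→∅; union {S, A, B, C, D, E}; ε-closure = {S, A, B, C, D, E, G}.
Read 'a': S→{S, E}, A→∅, B→∅, C→{C}, D→{B}, E→{A}, G→∅; union {S, A, B, C, E}; ε-closure = {S, A, B, C, E, G}.
Read 'a': S→{S, E}, A→∅, B→∅, C→{C}, E→{A}, G→∅; union {S, A, C, E}; ε-closure = {S, A, C, E, G}.
The final set {S, A, C, E, G} contains no accepting state.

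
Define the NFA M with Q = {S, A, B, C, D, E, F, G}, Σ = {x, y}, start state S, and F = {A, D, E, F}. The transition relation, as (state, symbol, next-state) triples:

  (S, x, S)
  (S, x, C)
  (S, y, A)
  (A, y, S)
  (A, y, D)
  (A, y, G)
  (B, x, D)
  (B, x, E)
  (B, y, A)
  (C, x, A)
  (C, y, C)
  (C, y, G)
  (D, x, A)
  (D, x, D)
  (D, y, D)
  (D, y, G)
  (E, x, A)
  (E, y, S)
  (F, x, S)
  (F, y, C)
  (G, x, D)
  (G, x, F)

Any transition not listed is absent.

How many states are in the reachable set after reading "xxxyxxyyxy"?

5

Start in {S}.
Read 'x': S→{S, C}; now {S, C}.
Read 'x': S→{S, C}, C→{A}; now {S, A, C}.
Read 'x': S→{S, C}, A→∅, C→{A}; now {S, A, C}.
Read 'y': S→{A}, A→{S, D, G}, C→{C, G}; now {S, A, C, D, G}.
Read 'x': S→{S, C}, A→∅, C→{A}, D→{A, D}, G→{D, F}; now {S, A, C, D, F}.
Read 'x': S→{S, C}, A→∅, C→{A}, D→{A, D}, F→{S}; now {S, A, C, D}.
Read 'y': S→{A}, A→{S, D, G}, C→{C, G}, D→{D, G}; now {S, A, C, D, G}.
Read 'y': S→{A}, A→{S, D, G}, C→{C, G}, D→{D, G}, G→∅; now {S, A, C, D, G}.
Read 'x': S→{S, C}, A→∅, C→{A}, D→{A, D}, G→{D, F}; now {S, A, C, D, F}.
Read 'y': S→{A}, A→{S, D, G}, C→{C, G}, D→{D, G}, F→{C}; now {S, A, C, D, G}.
That set has 5 states.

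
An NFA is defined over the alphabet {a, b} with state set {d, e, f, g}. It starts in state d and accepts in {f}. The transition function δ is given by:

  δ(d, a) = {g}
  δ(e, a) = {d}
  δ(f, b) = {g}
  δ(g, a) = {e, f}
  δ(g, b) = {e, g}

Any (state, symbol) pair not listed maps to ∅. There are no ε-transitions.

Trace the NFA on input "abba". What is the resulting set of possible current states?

Start in {d}.
Read 'a': d→{g}; now {g}.
Read 'b': g→{e, g}; now {e, g}.
Read 'b': e→∅, g→{e, g}; now {e, g}.
Read 'a': e→{d}, g→{e, f}; now {d, e, f}.

{d, e, f}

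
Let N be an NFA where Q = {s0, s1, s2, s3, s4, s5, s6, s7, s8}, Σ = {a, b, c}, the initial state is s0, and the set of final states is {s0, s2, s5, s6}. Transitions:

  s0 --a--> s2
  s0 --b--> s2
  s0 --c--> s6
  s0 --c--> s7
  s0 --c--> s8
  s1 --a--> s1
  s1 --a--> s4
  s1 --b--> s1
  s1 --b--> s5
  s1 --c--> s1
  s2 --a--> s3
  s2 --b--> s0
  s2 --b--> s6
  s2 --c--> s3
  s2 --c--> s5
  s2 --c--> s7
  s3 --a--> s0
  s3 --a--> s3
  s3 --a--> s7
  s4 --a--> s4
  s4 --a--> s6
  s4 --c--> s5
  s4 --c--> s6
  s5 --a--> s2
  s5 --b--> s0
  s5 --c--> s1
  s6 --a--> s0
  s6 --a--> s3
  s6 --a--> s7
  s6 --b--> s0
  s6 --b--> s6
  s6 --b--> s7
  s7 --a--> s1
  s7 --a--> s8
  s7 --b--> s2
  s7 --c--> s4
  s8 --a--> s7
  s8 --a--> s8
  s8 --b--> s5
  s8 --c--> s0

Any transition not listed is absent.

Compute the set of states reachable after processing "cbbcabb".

{s0, s1, s2, s5, s6, s7}

Start in {s0}.
Read 'c': {s0} → {s6, s7, s8}.
Read 'b': {s6, s7, s8} → {s0, s2, s5, s6, s7}.
Read 'b': {s0, s2, s5, s6, s7} → {s0, s2, s6, s7}.
Read 'c': {s0, s2, s6, s7} → {s3, s4, s5, s6, s7, s8}.
Read 'a': {s3, s4, s5, s6, s7, s8} → {s0, s1, s2, s3, s4, s6, s7, s8}.
Read 'b': {s0, s1, s2, s3, s4, s6, s7, s8} → {s0, s1, s2, s5, s6, s7}.
Read 'b': {s0, s1, s2, s5, s6, s7} → {s0, s1, s2, s5, s6, s7}.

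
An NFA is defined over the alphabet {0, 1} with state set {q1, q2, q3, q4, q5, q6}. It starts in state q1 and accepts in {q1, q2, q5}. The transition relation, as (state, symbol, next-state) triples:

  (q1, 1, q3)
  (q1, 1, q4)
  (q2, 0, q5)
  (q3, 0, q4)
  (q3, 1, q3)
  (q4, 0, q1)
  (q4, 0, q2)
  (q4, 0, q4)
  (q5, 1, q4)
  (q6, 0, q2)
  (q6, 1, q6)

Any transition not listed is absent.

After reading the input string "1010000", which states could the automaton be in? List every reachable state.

{q1, q2, q4, q5}

Start in {q1}.
Read '1': {q1} → {q3, q4}.
Read '0': {q3, q4} → {q1, q2, q4}.
Read '1': {q1, q2, q4} → {q3, q4}.
Read '0': {q3, q4} → {q1, q2, q4}.
Read '0': {q1, q2, q4} → {q1, q2, q4, q5}.
Read '0': {q1, q2, q4, q5} → {q1, q2, q4, q5}.
Read '0': {q1, q2, q4, q5} → {q1, q2, q4, q5}.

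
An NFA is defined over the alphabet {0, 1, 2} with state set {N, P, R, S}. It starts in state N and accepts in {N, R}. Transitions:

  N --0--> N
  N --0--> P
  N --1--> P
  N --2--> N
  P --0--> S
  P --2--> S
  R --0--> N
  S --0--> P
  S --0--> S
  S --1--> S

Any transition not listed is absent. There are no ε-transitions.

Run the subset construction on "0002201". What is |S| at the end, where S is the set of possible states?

Start in {N}.
Read '0': N→{N, P}; now {N, P}.
Read '0': N→{N, P}, P→{S}; now {N, P, S}.
Read '0': N→{N, P}, P→{S}, S→{P, S}; now {N, P, S}.
Read '2': N→{N}, P→{S}, S→∅; now {N, S}.
Read '2': N→{N}, S→∅; now {N}.
Read '0': N→{N, P}; now {N, P}.
Read '1': N→{P}, P→∅; now {P}.
That set has 1 state.

1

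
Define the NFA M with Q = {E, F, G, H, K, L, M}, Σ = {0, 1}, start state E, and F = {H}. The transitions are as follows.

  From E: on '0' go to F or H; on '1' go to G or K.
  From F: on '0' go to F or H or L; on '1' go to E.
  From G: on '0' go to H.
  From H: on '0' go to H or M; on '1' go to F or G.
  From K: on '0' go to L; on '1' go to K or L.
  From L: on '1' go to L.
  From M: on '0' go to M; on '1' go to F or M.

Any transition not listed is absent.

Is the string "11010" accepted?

No

Start in {E}.
Read '1': E→{G, K}; now {G, K}.
Read '1': G→∅, K→{K, L}; now {K, L}.
Read '0': K→{L}, L→∅; now {L}.
Read '1': L→{L}; now {L}.
Read '0': L→∅; now ∅.
The final set ∅ contains no accepting state.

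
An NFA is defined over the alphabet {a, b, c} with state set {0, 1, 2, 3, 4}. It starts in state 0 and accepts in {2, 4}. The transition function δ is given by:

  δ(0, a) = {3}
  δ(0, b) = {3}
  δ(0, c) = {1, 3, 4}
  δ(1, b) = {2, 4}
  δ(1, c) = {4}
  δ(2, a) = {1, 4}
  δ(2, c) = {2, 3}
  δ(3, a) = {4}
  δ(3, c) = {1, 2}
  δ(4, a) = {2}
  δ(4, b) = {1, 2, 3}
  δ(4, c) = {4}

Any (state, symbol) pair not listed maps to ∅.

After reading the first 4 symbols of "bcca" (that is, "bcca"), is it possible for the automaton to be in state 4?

Yes

Start in {0}.
Read 'b': 0→{3}; now {3}.
Read 'c': 3→{1, 2}; now {1, 2}.
Read 'c': 1→{4}, 2→{2, 3}; now {2, 3, 4}.
Read 'a': 2→{1, 4}, 3→{4}, 4→{2}; now {1, 2, 4}.
State 4 is in {1, 2, 4}.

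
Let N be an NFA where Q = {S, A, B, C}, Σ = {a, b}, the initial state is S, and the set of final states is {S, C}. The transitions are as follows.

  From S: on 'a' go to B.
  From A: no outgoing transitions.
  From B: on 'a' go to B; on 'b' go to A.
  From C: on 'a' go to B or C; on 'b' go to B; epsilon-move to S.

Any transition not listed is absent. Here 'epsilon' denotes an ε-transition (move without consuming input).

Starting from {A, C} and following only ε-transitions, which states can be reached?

{S, A, C}

Begin with {A, C}.
ε-move C → S; add S.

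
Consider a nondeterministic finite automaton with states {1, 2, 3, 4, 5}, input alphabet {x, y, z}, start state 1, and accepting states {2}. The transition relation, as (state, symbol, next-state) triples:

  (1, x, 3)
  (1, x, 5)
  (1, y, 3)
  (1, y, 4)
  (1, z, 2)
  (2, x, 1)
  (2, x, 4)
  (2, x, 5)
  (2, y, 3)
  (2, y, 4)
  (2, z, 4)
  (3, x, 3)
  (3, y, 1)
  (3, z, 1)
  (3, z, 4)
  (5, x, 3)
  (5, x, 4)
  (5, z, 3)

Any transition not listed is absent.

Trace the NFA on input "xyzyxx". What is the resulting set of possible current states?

{3}

Start in {1}.
Read 'x': {1} → {3, 5}.
Read 'y': {3, 5} → {1}.
Read 'z': {1} → {2}.
Read 'y': {2} → {3, 4}.
Read 'x': {3, 4} → {3}.
Read 'x': {3} → {3}.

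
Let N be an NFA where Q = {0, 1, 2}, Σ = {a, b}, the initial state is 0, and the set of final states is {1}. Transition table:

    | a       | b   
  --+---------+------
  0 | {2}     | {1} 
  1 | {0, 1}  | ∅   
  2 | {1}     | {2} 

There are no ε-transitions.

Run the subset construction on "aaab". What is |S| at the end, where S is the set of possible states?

Start in {0}.
Read 'a': 0→{2}; now {2}.
Read 'a': 2→{1}; now {1}.
Read 'a': 1→{0, 1}; now {0, 1}.
Read 'b': 0→{1}, 1→∅; now {1}.
That set has 1 state.

1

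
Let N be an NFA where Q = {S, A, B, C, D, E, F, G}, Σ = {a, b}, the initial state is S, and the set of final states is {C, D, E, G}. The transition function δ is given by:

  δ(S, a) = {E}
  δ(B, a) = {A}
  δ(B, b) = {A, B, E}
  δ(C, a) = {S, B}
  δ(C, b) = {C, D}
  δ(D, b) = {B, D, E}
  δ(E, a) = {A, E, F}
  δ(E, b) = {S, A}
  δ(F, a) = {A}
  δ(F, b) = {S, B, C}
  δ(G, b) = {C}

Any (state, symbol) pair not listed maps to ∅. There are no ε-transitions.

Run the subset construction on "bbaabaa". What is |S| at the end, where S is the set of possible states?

Start in {S}.
Read 'b': {S} → ∅.
The set is empty and remains empty for the remaining 6 symbols.
That set has 0 states.

0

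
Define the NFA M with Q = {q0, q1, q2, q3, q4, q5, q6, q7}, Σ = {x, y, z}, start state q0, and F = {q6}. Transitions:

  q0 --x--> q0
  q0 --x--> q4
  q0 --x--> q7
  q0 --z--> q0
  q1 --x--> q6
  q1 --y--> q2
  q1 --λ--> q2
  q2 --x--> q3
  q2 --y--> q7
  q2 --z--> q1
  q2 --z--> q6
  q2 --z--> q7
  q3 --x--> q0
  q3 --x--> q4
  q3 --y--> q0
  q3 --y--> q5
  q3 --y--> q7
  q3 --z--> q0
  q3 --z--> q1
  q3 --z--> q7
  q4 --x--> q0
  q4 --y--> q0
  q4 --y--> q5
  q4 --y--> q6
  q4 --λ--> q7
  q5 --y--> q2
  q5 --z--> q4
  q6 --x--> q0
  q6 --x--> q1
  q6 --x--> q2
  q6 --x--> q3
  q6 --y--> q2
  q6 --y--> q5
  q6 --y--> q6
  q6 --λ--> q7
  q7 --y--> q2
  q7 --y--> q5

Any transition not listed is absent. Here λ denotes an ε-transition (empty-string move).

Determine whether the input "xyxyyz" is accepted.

Yes

Start in {q0}.
Read 'x': q0→{q0, q4, q7}; now {q0, q4, q7}.
Read 'y': q0→∅, q4→{q0, q5, q6}, q7→{q2, q5}; union {q0, q2, q5, q6}; ε-closure = {q0, q2, q5, q6, q7}.
Read 'x': q0→{q0, q4, q7}, q2→{q3}, q5→∅, q6→{q0, q1, q2, q3}, q7→∅; now {q0, q1, q2, q3, q4, q7}.
Read 'y': q0→∅, q1→{q2}, q2→{q7}, q3→{q0, q5, q7}, q4→{q0, q5, q6}, q7→{q2, q5}; now {q0, q2, q5, q6, q7}.
Read 'y': q0→∅, q2→{q7}, q5→{q2}, q6→{q2, q5, q6}, q7→{q2, q5}; now {q2, q5, q6, q7}.
Read 'z': q2→{q1, q6, q7}, q5→{q4}, q6→∅, q7→∅; union {q1, q4, q6, q7}; ε-closure = {q1, q2, q4, q6, q7}.
The final set {q1, q2, q4, q6, q7} contains the accepting state q6.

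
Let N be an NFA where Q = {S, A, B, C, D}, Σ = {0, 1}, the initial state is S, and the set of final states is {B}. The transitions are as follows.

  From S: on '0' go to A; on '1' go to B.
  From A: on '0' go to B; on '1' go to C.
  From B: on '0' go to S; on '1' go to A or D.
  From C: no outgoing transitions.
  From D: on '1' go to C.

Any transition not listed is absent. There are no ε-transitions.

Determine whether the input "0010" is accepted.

Yes

Start in {S}.
Read '0': {S} → {A}.
Read '0': {A} → {B}.
Read '1': {B} → {A, D}.
Read '0': {A, D} → {B}.
The final set {B} contains the accepting state B.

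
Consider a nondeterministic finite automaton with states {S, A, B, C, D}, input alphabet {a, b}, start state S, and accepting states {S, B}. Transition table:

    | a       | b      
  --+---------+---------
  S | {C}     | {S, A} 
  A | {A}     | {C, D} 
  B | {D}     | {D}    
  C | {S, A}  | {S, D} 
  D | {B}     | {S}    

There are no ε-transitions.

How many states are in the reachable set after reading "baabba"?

4

Start in {S}.
Read 'b': S→{S, A}; now {S, A}.
Read 'a': S→{C}, A→{A}; now {A, C}.
Read 'a': A→{A}, C→{S, A}; now {S, A}.
Read 'b': S→{S, A}, A→{C, D}; now {S, A, C, D}.
Read 'b': S→{S, A}, A→{C, D}, C→{S, D}, D→{S}; now {S, A, C, D}.
Read 'a': S→{C}, A→{A}, C→{S, A}, D→{B}; now {S, A, B, C}.
That set has 4 states.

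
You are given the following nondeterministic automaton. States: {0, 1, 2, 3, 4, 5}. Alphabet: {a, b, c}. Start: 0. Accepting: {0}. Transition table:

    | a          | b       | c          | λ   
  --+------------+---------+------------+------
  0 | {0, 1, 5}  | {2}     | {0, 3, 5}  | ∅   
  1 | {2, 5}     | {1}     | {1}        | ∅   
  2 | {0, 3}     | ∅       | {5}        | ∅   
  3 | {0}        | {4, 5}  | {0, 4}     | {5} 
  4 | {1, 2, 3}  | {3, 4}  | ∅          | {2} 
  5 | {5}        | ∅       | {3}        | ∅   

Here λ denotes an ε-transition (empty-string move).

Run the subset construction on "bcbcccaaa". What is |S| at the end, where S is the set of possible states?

Start in {0}.
Read 'b': {0} → {2}.
Read 'c': {2} → {5}.
Read 'b': {5} → ∅.
The set is empty and remains empty for the remaining 6 symbols.
That set has 0 states.

0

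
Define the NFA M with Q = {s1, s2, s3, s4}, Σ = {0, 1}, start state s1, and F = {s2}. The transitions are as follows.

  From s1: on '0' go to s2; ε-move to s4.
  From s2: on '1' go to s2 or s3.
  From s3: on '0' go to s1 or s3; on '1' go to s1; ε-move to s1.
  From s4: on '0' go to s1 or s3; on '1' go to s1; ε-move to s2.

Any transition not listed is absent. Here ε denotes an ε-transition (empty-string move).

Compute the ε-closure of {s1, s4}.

{s1, s2, s4}

Begin with {s1, s4}.
ε-move s4 → s2; add s2.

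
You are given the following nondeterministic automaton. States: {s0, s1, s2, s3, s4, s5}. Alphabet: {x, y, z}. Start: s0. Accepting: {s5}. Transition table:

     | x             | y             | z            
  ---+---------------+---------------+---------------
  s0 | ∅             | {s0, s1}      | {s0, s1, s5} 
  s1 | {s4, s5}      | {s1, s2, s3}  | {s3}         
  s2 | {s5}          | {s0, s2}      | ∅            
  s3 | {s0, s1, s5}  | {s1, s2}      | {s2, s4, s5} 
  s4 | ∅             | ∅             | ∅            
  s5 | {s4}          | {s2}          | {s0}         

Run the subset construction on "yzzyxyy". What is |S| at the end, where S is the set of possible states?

Start in {s0}.
Read 'y': {s0} → {s0, s1}.
Read 'z': {s0, s1} → {s0, s1, s3, s5}.
Read 'z': {s0, s1, s3, s5} → {s0, s1, s2, s3, s4, s5}.
Read 'y': {s0, s1, s2, s3, s4, s5} → {s0, s1, s2, s3}.
Read 'x': {s0, s1, s2, s3} → {s0, s1, s4, s5}.
Read 'y': {s0, s1, s4, s5} → {s0, s1, s2, s3}.
Read 'y': {s0, s1, s2, s3} → {s0, s1, s2, s3}.
That set has 4 states.

4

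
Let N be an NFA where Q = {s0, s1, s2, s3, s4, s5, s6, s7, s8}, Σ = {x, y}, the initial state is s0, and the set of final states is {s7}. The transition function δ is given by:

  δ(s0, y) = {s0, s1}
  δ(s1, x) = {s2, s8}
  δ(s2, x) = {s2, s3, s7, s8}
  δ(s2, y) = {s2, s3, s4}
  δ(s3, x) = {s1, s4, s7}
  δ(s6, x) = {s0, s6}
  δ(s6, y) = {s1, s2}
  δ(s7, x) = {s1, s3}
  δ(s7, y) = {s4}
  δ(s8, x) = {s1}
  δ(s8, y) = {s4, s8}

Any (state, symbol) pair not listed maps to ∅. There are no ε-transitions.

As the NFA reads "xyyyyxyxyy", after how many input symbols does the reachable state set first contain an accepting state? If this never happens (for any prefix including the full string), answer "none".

Start in {s0}.
Read 'x': {s0} → ∅.
The set is empty and remains empty for the remaining 9 symbols.
No reachable set along the way intersects F.

none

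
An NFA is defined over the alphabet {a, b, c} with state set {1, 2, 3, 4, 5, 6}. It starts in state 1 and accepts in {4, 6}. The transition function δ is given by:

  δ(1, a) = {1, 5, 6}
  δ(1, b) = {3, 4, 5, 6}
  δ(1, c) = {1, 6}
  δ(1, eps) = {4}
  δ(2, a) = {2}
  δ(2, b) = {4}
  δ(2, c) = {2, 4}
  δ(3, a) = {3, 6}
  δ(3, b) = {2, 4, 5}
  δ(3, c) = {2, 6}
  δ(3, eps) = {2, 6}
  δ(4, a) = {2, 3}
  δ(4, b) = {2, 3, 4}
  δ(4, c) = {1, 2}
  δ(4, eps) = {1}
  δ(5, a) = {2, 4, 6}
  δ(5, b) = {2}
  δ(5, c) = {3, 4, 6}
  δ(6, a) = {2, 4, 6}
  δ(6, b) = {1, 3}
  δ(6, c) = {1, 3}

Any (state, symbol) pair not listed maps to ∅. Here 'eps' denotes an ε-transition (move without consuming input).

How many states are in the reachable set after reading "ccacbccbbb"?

Start: ε-closure({1}) = {1, 4}.
Read 'c': 1→{1, 6}, 4→{1, 2}; union {1, 2, 6}; ε-closure = {1, 2, 4, 6}.
Read 'c': 1→{1, 6}, 2→{2, 4}, 4→{1, 2}, 6→{1, 3}; now {1, 2, 3, 4, 6}.
Read 'a': 1→{1, 5, 6}, 2→{2}, 3→{3, 6}, 4→{2, 3}, 6→{2, 4, 6}; now {1, 2, 3, 4, 5, 6}.
Read 'c': 1→{1, 6}, 2→{2, 4}, 3→{2, 6}, 4→{1, 2}, 5→{3, 4, 6}, 6→{1, 3}; now {1, 2, 3, 4, 6}.
Read 'b': 1→{3, 4, 5, 6}, 2→{4}, 3→{2, 4, 5}, 4→{2, 3, 4}, 6→{1, 3}; now {1, 2, 3, 4, 5, 6}.
Read 'c': 1→{1, 6}, 2→{2, 4}, 3→{2, 6}, 4→{1, 2}, 5→{3, 4, 6}, 6→{1, 3}; now {1, 2, 3, 4, 6}.
Read 'c': 1→{1, 6}, 2→{2, 4}, 3→{2, 6}, 4→{1, 2}, 6→{1, 3}; now {1, 2, 3, 4, 6}.
Read 'b': 1→{3, 4, 5, 6}, 2→{4}, 3→{2, 4, 5}, 4→{2, 3, 4}, 6→{1, 3}; now {1, 2, 3, 4, 5, 6}.
Read 'b': 1→{3, 4, 5, 6}, 2→{4}, 3→{2, 4, 5}, 4→{2, 3, 4}, 5→{2}, 6→{1, 3}; now {1, 2, 3, 4, 5, 6}.
Read 'b': 1→{3, 4, 5, 6}, 2→{4}, 3→{2, 4, 5}, 4→{2, 3, 4}, 5→{2}, 6→{1, 3}; now {1, 2, 3, 4, 5, 6}.
That set has 6 states.

6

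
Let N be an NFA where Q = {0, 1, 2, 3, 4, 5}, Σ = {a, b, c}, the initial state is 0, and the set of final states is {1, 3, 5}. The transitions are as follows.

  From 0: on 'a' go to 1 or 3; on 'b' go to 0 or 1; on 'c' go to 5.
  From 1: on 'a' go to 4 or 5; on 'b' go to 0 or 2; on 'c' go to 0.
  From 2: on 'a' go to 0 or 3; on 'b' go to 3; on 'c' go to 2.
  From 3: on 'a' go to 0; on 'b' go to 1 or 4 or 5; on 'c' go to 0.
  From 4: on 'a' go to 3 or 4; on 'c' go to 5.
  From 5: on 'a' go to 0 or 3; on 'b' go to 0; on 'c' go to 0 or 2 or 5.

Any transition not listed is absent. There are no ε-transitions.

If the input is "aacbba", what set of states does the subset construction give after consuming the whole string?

{0, 1, 3, 4, 5}

Start in {0}.
Read 'a': 0→{1, 3}; now {1, 3}.
Read 'a': 1→{4, 5}, 3→{0}; now {0, 4, 5}.
Read 'c': 0→{5}, 4→{5}, 5→{0, 2, 5}; now {0, 2, 5}.
Read 'b': 0→{0, 1}, 2→{3}, 5→{0}; now {0, 1, 3}.
Read 'b': 0→{0, 1}, 1→{0, 2}, 3→{1, 4, 5}; now {0, 1, 2, 4, 5}.
Read 'a': 0→{1, 3}, 1→{4, 5}, 2→{0, 3}, 4→{3, 4}, 5→{0, 3}; now {0, 1, 3, 4, 5}.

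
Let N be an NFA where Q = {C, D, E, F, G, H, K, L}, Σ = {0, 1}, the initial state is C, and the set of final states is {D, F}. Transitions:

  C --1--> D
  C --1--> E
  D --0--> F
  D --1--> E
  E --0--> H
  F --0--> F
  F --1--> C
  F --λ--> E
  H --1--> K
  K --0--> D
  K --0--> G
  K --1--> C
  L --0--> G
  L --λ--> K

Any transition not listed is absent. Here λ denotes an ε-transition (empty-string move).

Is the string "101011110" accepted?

Start in {C}.
Read '1': {C} → {D, E}.
Read '0': {D, E} → {E, F, H}.
Read '1': {E, F, H} → {C, K}.
Read '0': {C, K} → {D, G}.
Read '1': {D, G} → {E}.
Read '1': {E} → ∅.
The set is empty and remains empty for the remaining 3 symbols.
The final set ∅ contains no accepting state.

No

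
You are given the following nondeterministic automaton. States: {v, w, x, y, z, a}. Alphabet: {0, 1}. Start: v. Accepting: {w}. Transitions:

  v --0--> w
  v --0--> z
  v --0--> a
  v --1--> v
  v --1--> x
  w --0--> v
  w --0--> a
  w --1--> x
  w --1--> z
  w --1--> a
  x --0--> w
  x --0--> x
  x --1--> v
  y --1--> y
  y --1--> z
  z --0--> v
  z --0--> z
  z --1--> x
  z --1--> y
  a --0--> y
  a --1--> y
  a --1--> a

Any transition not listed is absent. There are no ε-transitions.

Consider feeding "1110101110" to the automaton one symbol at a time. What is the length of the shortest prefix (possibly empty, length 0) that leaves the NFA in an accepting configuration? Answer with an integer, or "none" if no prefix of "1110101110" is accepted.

Start in {v}.
Read '1': {v} → {v, x}.
Read '1': {v, x} → {v, x}.
Read '1': {v, x} → {v, x}.
Read '0': {v, x} → {w, x, z, a}.
None of the earlier sets intersect F, but {w, x, z, a} does.

4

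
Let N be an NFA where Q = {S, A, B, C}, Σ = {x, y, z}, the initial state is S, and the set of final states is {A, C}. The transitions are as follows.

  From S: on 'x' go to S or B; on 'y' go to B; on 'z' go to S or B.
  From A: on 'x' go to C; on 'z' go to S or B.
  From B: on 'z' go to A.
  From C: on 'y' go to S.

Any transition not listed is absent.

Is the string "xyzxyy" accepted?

No

Start in {S}.
Read 'x': S→{S, B}; now {S, B}.
Read 'y': S→{B}, B→∅; now {B}.
Read 'z': B→{A}; now {A}.
Read 'x': A→{C}; now {C}.
Read 'y': C→{S}; now {S}.
Read 'y': S→{B}; now {B}.
The final set {B} contains no accepting state.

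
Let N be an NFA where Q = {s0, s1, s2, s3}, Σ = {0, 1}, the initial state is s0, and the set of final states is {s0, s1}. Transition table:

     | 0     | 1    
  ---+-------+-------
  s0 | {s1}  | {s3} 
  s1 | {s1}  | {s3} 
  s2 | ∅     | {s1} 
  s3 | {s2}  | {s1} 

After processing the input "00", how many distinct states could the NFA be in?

Start in {s0}.
Read '0': s0→{s1}; now {s1}.
Read '0': s1→{s1}; now {s1}.
That set has 1 state.

1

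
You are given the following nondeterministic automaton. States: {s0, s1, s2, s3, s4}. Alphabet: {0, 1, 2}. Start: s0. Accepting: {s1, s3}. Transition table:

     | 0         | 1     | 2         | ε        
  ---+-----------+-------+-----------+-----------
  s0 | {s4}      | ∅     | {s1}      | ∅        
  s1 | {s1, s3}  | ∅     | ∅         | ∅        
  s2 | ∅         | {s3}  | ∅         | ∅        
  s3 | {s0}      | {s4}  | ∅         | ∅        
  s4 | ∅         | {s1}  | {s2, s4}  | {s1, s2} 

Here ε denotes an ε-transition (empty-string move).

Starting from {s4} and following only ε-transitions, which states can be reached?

{s1, s2, s4}

Begin with {s4}.
ε-move s4 → s1; add s1.
ε-move s4 → s2; add s2.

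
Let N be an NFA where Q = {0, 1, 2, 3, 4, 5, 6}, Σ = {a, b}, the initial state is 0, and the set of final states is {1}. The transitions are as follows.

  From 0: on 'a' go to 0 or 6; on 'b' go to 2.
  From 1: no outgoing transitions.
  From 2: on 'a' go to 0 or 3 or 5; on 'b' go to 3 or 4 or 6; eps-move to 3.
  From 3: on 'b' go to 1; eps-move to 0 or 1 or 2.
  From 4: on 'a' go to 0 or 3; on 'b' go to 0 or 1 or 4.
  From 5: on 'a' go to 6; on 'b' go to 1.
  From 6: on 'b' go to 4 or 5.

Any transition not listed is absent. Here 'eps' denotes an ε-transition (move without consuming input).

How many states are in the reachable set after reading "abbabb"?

7

Start in {0}.
Read 'a': {0} → {0, 6}.
Read 'b': {0, 6} → {0, 1, 2, 3, 4, 5}.
Read 'b': {0, 1, 2, 3, 4, 5} → {0, 1, 2, 3, 4, 6}.
Read 'a': {0, 1, 2, 3, 4, 6} → {0, 1, 2, 3, 5, 6}.
Read 'b': {0, 1, 2, 3, 5, 6} → {0, 1, 2, 3, 4, 5, 6}.
Read 'b': {0, 1, 2, 3, 4, 5, 6} → {0, 1, 2, 3, 4, 5, 6}.
That set has 7 states.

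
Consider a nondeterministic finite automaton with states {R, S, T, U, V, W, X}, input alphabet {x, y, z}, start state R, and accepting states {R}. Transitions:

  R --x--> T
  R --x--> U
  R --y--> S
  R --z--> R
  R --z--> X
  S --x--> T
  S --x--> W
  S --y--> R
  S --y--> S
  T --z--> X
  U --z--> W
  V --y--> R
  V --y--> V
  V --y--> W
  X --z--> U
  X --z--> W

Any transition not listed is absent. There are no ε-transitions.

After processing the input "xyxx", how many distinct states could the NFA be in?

0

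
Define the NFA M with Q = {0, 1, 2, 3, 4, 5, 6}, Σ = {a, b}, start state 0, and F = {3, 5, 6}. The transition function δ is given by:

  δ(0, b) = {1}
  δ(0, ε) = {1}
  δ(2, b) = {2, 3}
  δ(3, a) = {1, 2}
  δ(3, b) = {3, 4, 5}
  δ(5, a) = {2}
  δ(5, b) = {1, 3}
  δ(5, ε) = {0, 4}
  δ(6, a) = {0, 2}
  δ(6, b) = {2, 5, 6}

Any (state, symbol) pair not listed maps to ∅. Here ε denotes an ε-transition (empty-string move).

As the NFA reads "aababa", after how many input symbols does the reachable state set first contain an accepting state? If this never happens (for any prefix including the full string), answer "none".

none

Start: ε-closure({0}) = {0, 1}.
Read 'a': 0→∅, 1→∅; now ∅.
The set is empty and remains empty for the remaining 5 symbols.
No reachable set along the way intersects F.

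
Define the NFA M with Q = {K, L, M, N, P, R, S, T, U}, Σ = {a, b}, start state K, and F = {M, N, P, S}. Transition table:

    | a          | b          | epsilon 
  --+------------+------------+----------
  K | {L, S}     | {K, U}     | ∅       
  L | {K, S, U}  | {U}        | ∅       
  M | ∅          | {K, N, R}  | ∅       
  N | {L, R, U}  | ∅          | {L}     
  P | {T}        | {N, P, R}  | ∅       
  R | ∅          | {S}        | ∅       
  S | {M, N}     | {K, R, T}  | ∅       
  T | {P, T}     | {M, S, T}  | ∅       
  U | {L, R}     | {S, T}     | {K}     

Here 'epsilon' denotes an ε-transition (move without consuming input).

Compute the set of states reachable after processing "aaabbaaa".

{K, L, M, N, P, R, S, T, U}

Start in {K}.
Read 'a': K→{L, S}; now {L, S}.
Read 'a': L→{K, S, U}, S→{M, N}; union {K, M, N, S, U}; ε-closure = {K, L, M, N, S, U}.
Read 'a': K→{L, S}, L→{K, S, U}, M→∅, N→{L, R, U}, S→{M, N}, U→{L, R}; now {K, L, M, N, R, S, U}.
Read 'b': K→{K, U}, L→{U}, M→{K, N, R}, N→∅, R→{S}, S→{K, R, T}, U→{S, T}; union {K, N, R, S, T, U}; ε-closure = {K, L, N, R, S, T, U}.
Read 'b': K→{K, U}, L→{U}, N→∅, R→{S}, S→{K, R, T}, T→{M, S, T}, U→{S, T}; now {K, M, R, S, T, U}.
Read 'a': K→{L, S}, M→∅, R→∅, S→{M, N}, T→{P, T}, U→{L, R}; now {L, M, N, P, R, S, T}.
Read 'a': L→{K, S, U}, M→∅, N→{L, R, U}, P→{T}, R→∅, S→{M, N}, T→{P, T}; now {K, L, M, N, P, R, S, T, U}.
Read 'a': K→{L, S}, L→{K, S, U}, M→∅, N→{L, R, U}, P→{T}, R→∅, S→{M, N}, T→{P, T}, U→{L, R}; now {K, L, M, N, P, R, S, T, U}.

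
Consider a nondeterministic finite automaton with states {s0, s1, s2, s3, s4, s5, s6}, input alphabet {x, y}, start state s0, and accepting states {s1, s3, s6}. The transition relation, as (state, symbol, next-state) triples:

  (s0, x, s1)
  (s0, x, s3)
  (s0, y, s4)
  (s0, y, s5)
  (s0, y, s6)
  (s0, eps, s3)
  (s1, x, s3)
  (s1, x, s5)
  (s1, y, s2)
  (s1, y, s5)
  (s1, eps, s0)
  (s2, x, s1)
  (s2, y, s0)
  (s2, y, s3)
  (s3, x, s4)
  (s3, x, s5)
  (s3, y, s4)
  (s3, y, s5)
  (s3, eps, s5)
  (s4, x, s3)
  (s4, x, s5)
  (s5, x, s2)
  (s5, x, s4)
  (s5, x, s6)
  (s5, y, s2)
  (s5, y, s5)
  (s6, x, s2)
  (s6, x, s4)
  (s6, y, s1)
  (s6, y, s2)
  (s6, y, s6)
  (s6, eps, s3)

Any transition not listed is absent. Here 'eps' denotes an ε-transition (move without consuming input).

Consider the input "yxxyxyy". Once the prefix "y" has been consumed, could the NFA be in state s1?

No

Start: ε-closure({s0}) = {s0, s3, s5}.
Read 'y': s0→{s4, s5, s6}, s3→{s4, s5}, s5→{s2, s5}; union {s2, s4, s5, s6}; ε-closure = {s2, s3, s4, s5, s6}.
State s1 is not in {s2, s3, s4, s5, s6}.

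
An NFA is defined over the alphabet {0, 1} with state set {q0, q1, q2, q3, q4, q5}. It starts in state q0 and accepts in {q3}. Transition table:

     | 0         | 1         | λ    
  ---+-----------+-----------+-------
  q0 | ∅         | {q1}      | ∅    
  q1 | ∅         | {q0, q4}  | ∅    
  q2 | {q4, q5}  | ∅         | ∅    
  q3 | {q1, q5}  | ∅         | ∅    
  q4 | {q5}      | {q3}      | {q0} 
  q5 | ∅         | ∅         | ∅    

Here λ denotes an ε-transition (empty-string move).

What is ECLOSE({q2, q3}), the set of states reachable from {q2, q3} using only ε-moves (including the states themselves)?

{q2, q3}

Begin with {q2, q3}.
No ε-moves leave this set, so the closure equals the set itself.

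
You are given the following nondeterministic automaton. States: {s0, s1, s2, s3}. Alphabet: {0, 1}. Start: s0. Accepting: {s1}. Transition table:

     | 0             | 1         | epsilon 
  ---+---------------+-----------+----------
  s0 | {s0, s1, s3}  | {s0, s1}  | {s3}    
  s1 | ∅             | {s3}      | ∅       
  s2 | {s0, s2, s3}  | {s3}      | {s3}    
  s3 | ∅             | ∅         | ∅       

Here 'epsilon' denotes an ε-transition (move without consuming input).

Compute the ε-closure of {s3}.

{s3}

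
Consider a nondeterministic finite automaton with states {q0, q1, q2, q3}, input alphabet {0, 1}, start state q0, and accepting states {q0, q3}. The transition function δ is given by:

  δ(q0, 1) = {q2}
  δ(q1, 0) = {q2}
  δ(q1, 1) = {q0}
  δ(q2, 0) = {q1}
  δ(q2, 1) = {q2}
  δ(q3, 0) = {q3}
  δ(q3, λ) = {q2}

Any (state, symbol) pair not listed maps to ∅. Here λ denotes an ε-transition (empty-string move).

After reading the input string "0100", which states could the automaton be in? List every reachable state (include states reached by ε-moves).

Start in {q0}.
Read '0': {q0} → ∅.
The set is empty and remains empty for the remaining 3 symbols.

∅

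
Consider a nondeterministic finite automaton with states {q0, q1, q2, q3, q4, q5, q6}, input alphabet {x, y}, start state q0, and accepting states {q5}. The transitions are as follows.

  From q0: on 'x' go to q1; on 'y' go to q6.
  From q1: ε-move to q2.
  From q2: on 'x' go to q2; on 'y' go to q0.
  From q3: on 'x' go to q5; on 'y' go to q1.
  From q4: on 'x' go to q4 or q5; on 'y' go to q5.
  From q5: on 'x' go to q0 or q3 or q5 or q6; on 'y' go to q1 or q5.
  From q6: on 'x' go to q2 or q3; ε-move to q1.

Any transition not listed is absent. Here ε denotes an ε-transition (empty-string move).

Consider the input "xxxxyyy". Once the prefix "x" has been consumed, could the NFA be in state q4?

No

Start in {q0}.
Read 'x': q0→{q1}; union {q1}; ε-closure = {q1, q2}.
State q4 is not in {q1, q2}.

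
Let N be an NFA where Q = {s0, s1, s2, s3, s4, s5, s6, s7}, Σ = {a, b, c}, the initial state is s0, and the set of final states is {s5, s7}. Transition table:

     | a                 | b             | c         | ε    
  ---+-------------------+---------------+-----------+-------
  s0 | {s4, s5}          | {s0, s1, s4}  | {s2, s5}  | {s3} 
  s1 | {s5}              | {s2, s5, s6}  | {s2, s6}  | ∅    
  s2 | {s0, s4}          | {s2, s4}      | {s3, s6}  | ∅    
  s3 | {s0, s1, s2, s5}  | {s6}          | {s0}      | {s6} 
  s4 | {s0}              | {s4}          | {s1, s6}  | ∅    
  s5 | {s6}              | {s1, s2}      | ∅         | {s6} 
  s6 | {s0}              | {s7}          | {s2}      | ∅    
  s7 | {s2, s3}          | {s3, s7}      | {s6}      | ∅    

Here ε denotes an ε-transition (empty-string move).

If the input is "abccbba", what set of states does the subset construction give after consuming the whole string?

Start: ε-closure({s0}) = {s0, s3, s6}.
Read 'a': {s0, s3, s6} → {s0, s1, s2, s3, s4, s5, s6}.
Read 'b': {s0, s1, s2, s3, s4, s5, s6} → {s0, s1, s2, s3, s4, s5, s6, s7}.
Read 'c': {s0, s1, s2, s3, s4, s5, s6, s7} → {s0, s1, s2, s3, s5, s6}.
Read 'c': {s0, s1, s2, s3, s5, s6} → {s0, s2, s3, s5, s6}.
Read 'b': {s0, s2, s3, s5, s6} → {s0, s1, s2, s3, s4, s6, s7}.
Read 'b': {s0, s1, s2, s3, s4, s6, s7} → {s0, s1, s2, s3, s4, s5, s6, s7}.
Read 'a': {s0, s1, s2, s3, s4, s5, s6, s7} → {s0, s1, s2, s3, s4, s5, s6}.

{s0, s1, s2, s3, s4, s5, s6}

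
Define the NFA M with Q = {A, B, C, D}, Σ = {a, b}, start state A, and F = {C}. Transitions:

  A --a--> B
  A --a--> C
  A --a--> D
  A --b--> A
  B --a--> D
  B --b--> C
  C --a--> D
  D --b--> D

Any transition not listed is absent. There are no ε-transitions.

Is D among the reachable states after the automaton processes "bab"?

Start in {A}.
Read 'b': {A} → {A}.
Read 'a': {A} → {B, C, D}.
Read 'b': {B, C, D} → {C, D}.
State D is in {C, D}.

Yes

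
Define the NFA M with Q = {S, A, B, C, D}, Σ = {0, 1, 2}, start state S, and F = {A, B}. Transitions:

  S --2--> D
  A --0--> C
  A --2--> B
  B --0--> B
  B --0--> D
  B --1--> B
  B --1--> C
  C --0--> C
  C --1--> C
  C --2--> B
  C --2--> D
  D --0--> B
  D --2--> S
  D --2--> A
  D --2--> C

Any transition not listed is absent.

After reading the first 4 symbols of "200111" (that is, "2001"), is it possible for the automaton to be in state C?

Start in {S}.
Read '2': S→{D}; now {D}.
Read '0': D→{B}; now {B}.
Read '0': B→{B, D}; now {B, D}.
Read '1': B→{B, C}, D→∅; now {B, C}.
State C is in {B, C}.

Yes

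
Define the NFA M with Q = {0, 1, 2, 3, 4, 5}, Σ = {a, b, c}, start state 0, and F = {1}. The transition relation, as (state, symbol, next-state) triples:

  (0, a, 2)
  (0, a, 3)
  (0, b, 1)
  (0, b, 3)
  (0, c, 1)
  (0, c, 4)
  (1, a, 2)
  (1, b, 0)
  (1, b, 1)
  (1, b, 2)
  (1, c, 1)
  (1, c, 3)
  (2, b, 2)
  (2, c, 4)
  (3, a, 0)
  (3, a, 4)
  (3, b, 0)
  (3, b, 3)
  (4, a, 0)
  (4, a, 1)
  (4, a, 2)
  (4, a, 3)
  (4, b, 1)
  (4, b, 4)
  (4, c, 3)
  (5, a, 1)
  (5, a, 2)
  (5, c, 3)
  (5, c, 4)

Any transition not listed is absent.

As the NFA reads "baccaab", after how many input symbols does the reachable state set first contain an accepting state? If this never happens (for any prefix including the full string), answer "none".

1

Start in {0}.
Read 'b': 0→{1, 3}; now {1, 3}.
None of the earlier sets intersect F, but {1, 3} does.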